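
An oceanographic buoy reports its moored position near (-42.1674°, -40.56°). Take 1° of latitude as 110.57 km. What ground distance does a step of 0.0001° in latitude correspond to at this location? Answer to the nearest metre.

Along a meridian 0.0001° is 0.0001 × 110570 = 11.057 m.

11 metres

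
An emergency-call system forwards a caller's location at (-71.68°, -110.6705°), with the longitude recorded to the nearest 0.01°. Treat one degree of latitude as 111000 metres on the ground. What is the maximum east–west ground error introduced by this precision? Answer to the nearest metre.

Rounding to 2 decimal places leaves the longitude within ±0.005° of the true value.
One degree of longitude at 71.68° is 111000 × cos 71.68° ≈ 111000 × 0.3143 = 34889.9 m.
East–west error: 0.005° × 34889.9 m/° ≈ 174.45 m.

174 metres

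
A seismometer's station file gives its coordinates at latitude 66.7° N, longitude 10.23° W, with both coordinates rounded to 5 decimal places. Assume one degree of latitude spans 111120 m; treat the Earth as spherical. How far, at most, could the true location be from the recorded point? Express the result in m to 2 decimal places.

Rounding to 5 decimal places leaves each coordinate within ±5e-06° of the true value.
N–S: 5e-06° × 111120 m/° = 0.5556 m.
Longitude error → 5e-06 × 111120 × cos 66.7° = 5e-06 × 111120 × 0.3955 ≈ 0.219765 m.
Combining orthogonally: (0.5556² + 0.219765²)^½ ≈ 0.597485 m.

0.60 m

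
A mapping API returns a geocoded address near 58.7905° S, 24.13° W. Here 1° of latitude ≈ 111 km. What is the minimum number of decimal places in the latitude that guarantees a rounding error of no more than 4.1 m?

5

One degree of latitude covers 111000 m.
Rounding to N decimal places gives at most 0.5 × 10⁻ᴺ degrees of error, i.e. 0.5 × 10⁻ᴺ × 111000 m.
Need 0.5 × 111000 × 10⁻ᴺ ≤ 4.1 → 10⁻ᴺ ≤ 7.387e-05, so N ≥ 4.13.
At 4 places the error can reach 5.55 m, but 5 places keeps it to 0.555 m.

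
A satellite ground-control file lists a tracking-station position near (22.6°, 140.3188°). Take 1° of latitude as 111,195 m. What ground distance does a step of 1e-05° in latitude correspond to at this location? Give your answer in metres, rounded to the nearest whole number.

1 metres

1e-05° × 111195 m/° = 1.11195 m.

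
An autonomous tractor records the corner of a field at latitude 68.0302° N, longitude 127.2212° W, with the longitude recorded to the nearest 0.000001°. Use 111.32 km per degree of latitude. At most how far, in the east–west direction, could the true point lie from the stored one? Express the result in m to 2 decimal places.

Rounding to 6 decimal places leaves the longitude within ±5e-07° of the true value.
One degree of longitude at 68.0302° is 111320 × cos 68.0302° ≈ 111320 × 0.3741 = 41646.8 m.
So at most 5e-07° × 41646.8 ≈ 0.0208234 m east–west.

0.02 m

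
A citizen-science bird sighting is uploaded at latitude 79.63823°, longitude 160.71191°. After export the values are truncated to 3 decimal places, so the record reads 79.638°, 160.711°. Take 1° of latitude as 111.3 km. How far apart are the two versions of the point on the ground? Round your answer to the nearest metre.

31 metres

The latitude changed by +0.00023° and the longitude by +0.00091°.
North–south shift: 0.00023 × 111300 = 25.599 m.
East–west at this latitude: 0.00091° × 111300 × cos 79.638° ≈ 0.00091 × 20019.2 = 18.2174 m.
Combined displacement = (25.599² + 18.2174²)^½ ≈ 31.4195 m.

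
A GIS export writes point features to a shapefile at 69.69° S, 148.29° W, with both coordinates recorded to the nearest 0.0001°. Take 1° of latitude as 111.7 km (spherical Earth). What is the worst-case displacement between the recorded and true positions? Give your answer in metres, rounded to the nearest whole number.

6 metres

Rounding to 4 decimal places leaves each coordinate within ±5e-05° of the true value.
Latitude error → 5e-05 × 111700 = 5.585 m along the meridian.
E–W at 69.69°: 5e-05° × 111700 × cos 69.69° = 5e-05 × 111700 × 0.3471 ≈ 1.93855 m.
The two errors are perpendicular, so the maximum displacement is √(5.585² + 1.93855²) ≈ 5.91187 m.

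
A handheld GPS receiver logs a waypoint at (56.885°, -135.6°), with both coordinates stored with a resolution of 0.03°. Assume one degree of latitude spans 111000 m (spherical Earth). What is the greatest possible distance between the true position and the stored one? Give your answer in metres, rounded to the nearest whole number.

1897 metres

With a 0.03° grid the true value lies within half a step, ±0.03°/2 = ±0.015°, of the stored one.
Latitude error → 0.015 × 111000 = 1665 m along the meridian.
East–west component at 56.885°: 0.015° × 111000 × cos 56.885° ≈ 0.015 × 60641.7 ≈ 909.625 m.
The two errors are perpendicular, so the maximum displacement is √(1665² + 909.625²) ≈ 1897.27 m.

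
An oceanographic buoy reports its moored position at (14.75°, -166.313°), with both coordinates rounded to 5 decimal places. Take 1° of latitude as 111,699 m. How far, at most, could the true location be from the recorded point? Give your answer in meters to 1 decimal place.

Rounding to 5 decimal places leaves each coordinate within ±5e-06° of the true value.
North–south component: 5e-06° × 111699 = 0.558495 m.
Longitude error → 5e-06 × 111699 × cos 14.75° = 5e-06 × 111699 × 0.9670 ≈ 0.54009 m.
Worst case both components are at the extreme and orthogonal: √(0.558495² + 0.54009²) ≈ 0.776926 m.

0.8 meters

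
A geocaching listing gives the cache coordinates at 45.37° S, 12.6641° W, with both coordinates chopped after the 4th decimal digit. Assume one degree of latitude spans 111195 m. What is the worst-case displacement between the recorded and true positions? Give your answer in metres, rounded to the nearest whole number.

Truncating at 4 decimal places can drop up to a full unit in the last place, so each coordinate may be off by as much as 0.0001°.
N–S: 0.0001° × 111195 m/° = 11.1195 m.
East–west component at 45.37°: 0.0001° × 111195 × cos 45.37° ≈ 0.0001 × 78117.4 ≈ 7.81174 m.
Combining orthogonally: (11.1195² + 7.81174²)^½ ≈ 13.5892 m.

14 metres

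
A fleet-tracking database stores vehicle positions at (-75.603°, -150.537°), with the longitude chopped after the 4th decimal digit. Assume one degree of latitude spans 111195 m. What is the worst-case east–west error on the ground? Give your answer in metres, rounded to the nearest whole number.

Truncating at 4 decimal places can drop up to a full unit in the last place, so the longitude may be off by as much as 0.0001°.
Parallels shrink by cos φ, so at 75.603° a degree of longitude is 111195 × 0.2486 ≈ 27647.4 m.
So at most 0.0001° × 27647.4 ≈ 2.76474 m east–west.

3 metres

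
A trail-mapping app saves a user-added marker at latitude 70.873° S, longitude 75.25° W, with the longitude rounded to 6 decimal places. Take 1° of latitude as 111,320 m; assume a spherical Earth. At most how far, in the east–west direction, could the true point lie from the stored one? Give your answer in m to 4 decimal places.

0.0182 m

Rounding to 6 decimal places leaves the longitude within ±5e-07° of the true value.
Parallels shrink by cos φ, so at 70.873° a degree of longitude is 111320 × 0.3277 ≈ 36475.5 m.
Maximum E–W displacement: 5e-07 × 36475.5 = 0.0182377 m.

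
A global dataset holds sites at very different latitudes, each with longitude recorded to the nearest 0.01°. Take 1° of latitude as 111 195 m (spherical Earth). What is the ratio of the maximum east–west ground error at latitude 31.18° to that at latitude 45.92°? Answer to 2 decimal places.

1.23

Rounding to 2 decimal places leaves the longitude within ±0.005° of the true value.
At 31.18°: 0.005° × 111195 × cos 31.18° = 0.005 × 111195 × 0.8555 ≈ 475.66 m.
At 45.92°: 0.005° × 111195 × cos 45.92° = 0.005 × 111195 × 0.6957 ≈ 386.77 m.
The ratio reduces to cos 31.18° / cos 45.92° = 0.8555/0.6957 ≈ 1.2298.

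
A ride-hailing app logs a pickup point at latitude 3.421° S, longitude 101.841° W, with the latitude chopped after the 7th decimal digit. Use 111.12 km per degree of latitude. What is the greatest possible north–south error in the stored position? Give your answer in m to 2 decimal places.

0.01 m

Truncating at 7 decimal places can drop up to a full unit in the last place, so the latitude may be off by as much as 1e-07°.
So the N–S error is at most 1e-07 × 111120 = 0.011112 m.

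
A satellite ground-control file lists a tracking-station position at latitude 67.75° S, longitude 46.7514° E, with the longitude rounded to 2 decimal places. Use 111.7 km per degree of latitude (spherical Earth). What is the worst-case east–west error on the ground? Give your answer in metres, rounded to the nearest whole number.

211 metres

Rounding to 2 decimal places leaves the longitude within ±0.005° of the true value.
At latitude 67.75° a degree of longitude spans 111700 m × cos 67.75° = 111700 × 0.3786 ≈ 42295.1 m.
East–west error: 0.005° × 42295.1 m/° ≈ 211.475 m.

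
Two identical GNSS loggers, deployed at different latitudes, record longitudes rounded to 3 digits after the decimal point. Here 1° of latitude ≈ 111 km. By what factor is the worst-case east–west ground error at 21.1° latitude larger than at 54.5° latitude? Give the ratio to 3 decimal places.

1.607

Rounding to 3 decimal places leaves the longitude within ±0.0005° of the true value.
Error at 21.1° = 0.0005° × 111000 × cos 21.1° ≈ 55.5 × 0.9330 = 51.779 m.
At 54.5°: 0.0005° × 111000 × cos 54.5° = 0.0005 × 111000 × 0.5807 ≈ 32.229 m.
The ratio reduces to cos 21.1° / cos 54.5° = 0.9330/0.5807 ≈ 1.6066.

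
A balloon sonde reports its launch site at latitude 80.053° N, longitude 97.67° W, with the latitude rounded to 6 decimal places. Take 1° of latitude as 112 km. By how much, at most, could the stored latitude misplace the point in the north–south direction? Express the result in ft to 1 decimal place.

0.2 ft

Rounding to 6 decimal places leaves the latitude within ±5e-07° of the true value.
So the N–S error is at most 5e-07 × 112000 = 0.056 m.
Converting: 0.056 m × 3.2808 ft/m ≈ 0.18373 ft.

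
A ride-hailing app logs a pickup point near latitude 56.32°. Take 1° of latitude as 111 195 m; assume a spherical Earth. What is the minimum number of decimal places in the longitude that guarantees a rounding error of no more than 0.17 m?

6

At 56.32° one degree of longitude covers 111195 × cos 56.32° ≈ 111195 × 0.5546 ≈ 61663.6 m.
With N decimal places the half-ulp bound is 0.5·10⁻ᴺ°, or 0.5·10⁻ᴺ × 61663.6 m on the ground.
Need 0.5 × 61663.6 × 10⁻ᴺ ≤ 0.17 → 10⁻ᴺ ≤ 5.514e-06, so N ≥ 5.26.
N = 5 would give 0.308 m (too coarse); N = 6 gives 0.0308 m ≤ 0.17 m.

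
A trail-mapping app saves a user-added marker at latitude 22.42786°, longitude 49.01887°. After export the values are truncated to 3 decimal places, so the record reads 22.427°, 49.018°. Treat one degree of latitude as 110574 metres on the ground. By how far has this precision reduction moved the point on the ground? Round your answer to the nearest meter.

Δlat = 22.42786 − 22.427 = +0.00086°; Δlon = 49.01887 − 49.018 = +0.00087°.
North–south shift: 0.00086 × 110574 = 95.0936 m.
East–west at this latitude: 0.00087° × 110574 × cos 22.427° ≈ 0.00087 × 102211 = 88.9235 m.
Hypotenuse of the two orthogonal shifts: √(95.0936² + 88.9235²) = 130.193 m.

130 meters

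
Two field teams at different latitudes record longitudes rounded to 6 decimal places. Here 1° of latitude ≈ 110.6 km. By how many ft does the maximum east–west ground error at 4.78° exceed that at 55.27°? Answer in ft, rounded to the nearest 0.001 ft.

0.077 ft

Rounding to 6 decimal places leaves the longitude within ±5e-07° of the true value.
Error at 4.78° = 5e-07° × 110600 × cos 4.78° ≈ 0.0553 × 0.9965 = 0.055108 m.
Error at 55.27° = 5e-07° × 110600 × cos 55.27° ≈ 0.0553 × 0.5697 = 0.031505 m.
So the lower-latitude error exceeds the higher by 0.055108 − 0.031505 = 0.023603 m.
Converting: 0.0236027 m × 3.2808 ft/m ≈ 0.077437 ft.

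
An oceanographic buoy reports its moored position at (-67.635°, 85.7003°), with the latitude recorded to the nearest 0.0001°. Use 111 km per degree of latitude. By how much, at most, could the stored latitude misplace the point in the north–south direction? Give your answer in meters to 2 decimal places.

5.55 meters

Rounding to 4 decimal places leaves the latitude within ±5e-05° of the true value.
Along the meridian that is 5e-05° × 111000 m/° = 5.55 m.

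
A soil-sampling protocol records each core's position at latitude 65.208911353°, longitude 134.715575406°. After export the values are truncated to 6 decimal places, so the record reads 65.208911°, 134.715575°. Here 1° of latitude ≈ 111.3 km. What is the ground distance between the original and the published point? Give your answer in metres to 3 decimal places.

0.044 metres

Δlat = 65.208911353 − 65.208911 = +0.000000353°; Δlon = 134.715575406 − 134.715575 = +0.000000406°.
North–south shift: 0.000000353 × 111300 = 0.0392889 m.
East–west at this latitude: 0.000000406° × 111300 × cos 65.2089° ≈ 0.000000406 × 46669.3 = 0.0189477 m.
Combined displacement = (0.0392889² + 0.0189477²)^½ ≈ 0.0436192 m.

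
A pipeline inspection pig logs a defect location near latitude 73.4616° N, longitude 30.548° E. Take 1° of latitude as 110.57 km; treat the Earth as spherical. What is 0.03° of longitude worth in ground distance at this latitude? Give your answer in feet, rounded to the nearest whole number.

0.03° of longitude at 73.4616° is 0.03 × 110570 × cos 73.4616° ≈ 0.03 × 31474.6 = 944.239 m.
Converting: 944.239 m × 3.2808 ft/m ≈ 3097.9 ft.

3098 feet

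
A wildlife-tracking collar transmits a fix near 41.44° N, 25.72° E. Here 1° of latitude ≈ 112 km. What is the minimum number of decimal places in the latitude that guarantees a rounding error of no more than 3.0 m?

5

One degree of latitude covers 112000 m.
With N decimal places the half-ulp bound is 0.5·10⁻ᴺ°, or 0.5·10⁻ᴺ × 112000 m on the ground.
Need 0.5 × 112000 × 10⁻ᴺ ≤ 3.0 → 10⁻ᴺ ≤ 5.357e-05, so N ≥ 4.27.
So 5 decimal places suffice (0.56 m); 4 would allow up to 5.6 m.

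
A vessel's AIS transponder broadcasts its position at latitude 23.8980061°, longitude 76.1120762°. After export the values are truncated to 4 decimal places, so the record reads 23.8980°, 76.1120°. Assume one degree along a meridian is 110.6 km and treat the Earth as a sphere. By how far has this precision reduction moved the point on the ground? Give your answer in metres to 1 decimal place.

Δlat = 23.8980061 − 23.8980 = +0.0000061°; Δlon = 76.1120762 − 76.1120 = +0.0000762°.
N–S: 0.0000061° × 110600 m/° = 0.67466 m.
E–W at 23.898°: 0.0000762° × 110600 × cos 23.898° = 0.0000762 × 110600 × 0.9143 ≈ 7.7052 m.
Distance: √(0.67466² + 7.7052²) ≈ 7.73468 m.

7.7 metres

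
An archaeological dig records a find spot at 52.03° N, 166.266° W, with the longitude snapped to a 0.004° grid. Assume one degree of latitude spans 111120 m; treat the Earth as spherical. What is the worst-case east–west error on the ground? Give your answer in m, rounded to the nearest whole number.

137 m

With a 0.004° grid the true value lies within half a step, ±0.004°/2 = ±0.002°, of the stored one.
At latitude 52.03° a degree of longitude spans 111120 m × cos 52.03° = 111120 × 0.6152 ≈ 68366.4 m.
Maximum E–W displacement: 0.002 × 68366.4 = 136.733 m.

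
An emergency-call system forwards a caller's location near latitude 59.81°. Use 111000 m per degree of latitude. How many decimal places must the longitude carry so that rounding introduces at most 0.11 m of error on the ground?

6

At 59.81° one degree of longitude covers 111000 × cos 59.81° ≈ 111000 × 0.5029 ≈ 55818.5 m.
With N decimal places the half-ulp bound is 0.5·10⁻ᴺ°, or 0.5·10⁻ᴺ × 55818.5 m on the ground.
Need 0.5 × 55818.5 × 10⁻ᴺ ≤ 0.11 → 10⁻ᴺ ≤ 3.941e-06, so N ≥ 5.40.
N = 5 would give 0.279 m (too coarse); N = 6 gives 0.0279 m ≤ 0.11 m.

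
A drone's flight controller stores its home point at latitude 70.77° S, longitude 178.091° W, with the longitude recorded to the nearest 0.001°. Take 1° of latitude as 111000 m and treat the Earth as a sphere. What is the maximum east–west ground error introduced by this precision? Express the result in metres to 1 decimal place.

Rounding to 3 decimal places leaves the longitude within ±0.0005° of the true value.
One degree of longitude at 70.77° is 111000 × cos 70.77° ≈ 111000 × 0.3294 = 36559.1 m.
Maximum E–W displacement: 0.0005 × 36559.1 = 18.2795 m.

18.3 metres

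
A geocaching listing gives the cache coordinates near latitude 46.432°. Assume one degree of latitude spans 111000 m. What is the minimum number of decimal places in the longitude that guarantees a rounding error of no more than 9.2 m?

At 46.432° one degree of longitude covers 111000 × cos 46.432° ≈ 111000 × 0.6892 ≈ 76502.9 m.
Rounding to N decimal places gives at most 0.5 × 10⁻ᴺ degrees of error, i.e. 0.5 × 10⁻ᴺ × 76502.9 m.
Need 0.5 × 76502.9 × 10⁻ᴺ ≤ 9.2 → 10⁻ᴺ ≤ 2.405e-04, so N ≥ 3.62.
At 3 places the error can reach 38.3 m, but 4 places keeps it to 3.83 m.

4 decimal places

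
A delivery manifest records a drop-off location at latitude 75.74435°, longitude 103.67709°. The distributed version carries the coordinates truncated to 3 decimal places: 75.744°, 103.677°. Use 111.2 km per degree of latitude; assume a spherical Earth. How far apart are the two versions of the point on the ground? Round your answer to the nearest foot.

The latitude changed by +0.00035° and the longitude by +0.00009°.
N–S: 0.00035° × 111200 m/° = 38.92 m.
E–W at 75.744°: 0.00009° × 111200 × cos 75.744° = 0.00009 × 111200 × 0.2463 ≈ 2.46452 m.
Hypotenuse of the two orthogonal shifts: √(38.92² + 2.46452²) = 38.998 m.
In feet: 38.998 m ÷ 0.3048 ≈ 127.95 ft.

128 feet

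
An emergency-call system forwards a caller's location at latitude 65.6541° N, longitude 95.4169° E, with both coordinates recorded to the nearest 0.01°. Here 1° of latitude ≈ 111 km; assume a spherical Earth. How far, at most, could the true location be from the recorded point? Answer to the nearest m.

Rounding to 2 decimal places leaves each coordinate within ±0.005° of the true value.
N–S: 0.005° × 111000 m/° = 555 m.
E–W at 65.6541°: 0.005° × 111000 × cos 65.6541° = 0.005 × 111000 × 0.4122 ≈ 228.796 m.
The two errors are perpendicular, so the maximum displacement is √(555² + 228.796²) ≈ 600.31 m.

600 m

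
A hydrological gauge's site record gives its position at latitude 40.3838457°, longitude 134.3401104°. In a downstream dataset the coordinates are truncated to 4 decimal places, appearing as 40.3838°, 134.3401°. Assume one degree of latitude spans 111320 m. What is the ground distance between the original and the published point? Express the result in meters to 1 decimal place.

5.2 meters

Δlat = 40.3838457 − 40.3838 = +0.0000457°; Δlon = 134.3401104 − 134.3401 = +0.0000104°.
N–S: 0.0000457° × 111320 m/° = 5.08732 m.
E–W at 40.3838°: 0.0000104° × 111320 × cos 40.3838° = 0.0000104 × 111320 × 0.7617 ≈ 0.881866 m.
Combined displacement = (5.08732² + 0.881866²)^½ ≈ 5.16319 m.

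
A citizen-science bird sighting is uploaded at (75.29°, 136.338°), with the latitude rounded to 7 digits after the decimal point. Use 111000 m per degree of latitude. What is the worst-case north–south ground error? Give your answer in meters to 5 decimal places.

Rounding to 7 decimal places leaves the latitude within ±5e-08° of the true value.
So the N–S error is at most 5e-08 × 111000 = 0.00555 m.

0.00555 meters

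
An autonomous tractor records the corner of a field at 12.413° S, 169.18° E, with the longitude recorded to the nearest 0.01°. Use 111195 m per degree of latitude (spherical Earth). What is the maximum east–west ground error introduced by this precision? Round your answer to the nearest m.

Rounding to 2 decimal places leaves the longitude within ±0.005° of the true value.
One degree of longitude at 12.413° is 111195 × cos 12.413° ≈ 111195 × 0.9766 = 108596 m.
So at most 0.005° × 108596 ≈ 542.978 m east–west.

543 m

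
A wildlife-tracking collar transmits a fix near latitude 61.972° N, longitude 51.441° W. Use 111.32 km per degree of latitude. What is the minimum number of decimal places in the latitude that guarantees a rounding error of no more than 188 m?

One degree of latitude covers 111320 m.
With N decimal places the half-ulp bound is 0.5·10⁻ᴺ°, or 0.5·10⁻ᴺ × 111320 m on the ground.
Setting 55660 × 10⁻ᴺ ≤ 188 gives 10ᴺ ≥ 296.1, i.e. N ≥ 2.47.
At 2 places the error can reach 557 m, but 3 places keeps it to 55.7 m.

3 decimal places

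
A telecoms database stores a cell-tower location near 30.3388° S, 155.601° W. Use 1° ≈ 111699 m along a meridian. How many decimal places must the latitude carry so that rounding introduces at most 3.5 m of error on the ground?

One degree of latitude covers 111699 m.
With N decimal places the half-ulp bound is 0.5·10⁻ᴺ°, or 0.5·10⁻ᴺ × 111699 m on the ground.
Need 0.5 × 111699 × 10⁻ᴺ ≤ 3.5 → 10⁻ᴺ ≤ 6.267e-05, so N ≥ 4.20.
N = 4 would give 5.58 m (too coarse); N = 5 gives 0.558 m ≤ 3.5 m.

5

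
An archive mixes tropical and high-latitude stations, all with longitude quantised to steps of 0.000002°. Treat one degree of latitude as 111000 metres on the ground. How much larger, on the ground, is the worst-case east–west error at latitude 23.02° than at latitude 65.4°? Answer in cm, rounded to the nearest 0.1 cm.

5.6 cm

With a 0.000002° grid the true value lies within half a step, ±0.000002°/2 = ±1e-06°, of the stored one.
At 23.02°: 1e-06° × 111000 × cos 23.02° = 1e-06 × 111000 × 0.9204 ≈ 0.10216 m.
At 65.4°: 1e-06° × 111000 × cos 65.4° = 1e-06 × 111000 × 0.4163 ≈ 0.046207 m.
Difference: 0.10216 − 0.046207 = 0.055954 m.
That is 0.0559537 m = 5.5954 cm.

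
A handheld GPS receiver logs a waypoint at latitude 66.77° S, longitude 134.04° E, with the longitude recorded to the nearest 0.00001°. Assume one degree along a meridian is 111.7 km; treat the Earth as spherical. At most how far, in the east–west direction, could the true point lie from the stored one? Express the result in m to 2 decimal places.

Rounding to 5 decimal places leaves the longitude within ±5e-06° of the true value.
At latitude 66.77° a degree of longitude spans 111700 m × cos 66.77° = 111700 × 0.3944 ≈ 44057.1 m.
So at most 5e-06° × 44057.1 ≈ 0.220285 m east–west.

0.22 m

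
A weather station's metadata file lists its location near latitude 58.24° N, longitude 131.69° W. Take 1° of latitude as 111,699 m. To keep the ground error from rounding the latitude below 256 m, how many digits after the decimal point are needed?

3 decimal places

One degree of latitude covers 111699 m.
Rounding to N decimal places gives at most 0.5 × 10⁻ᴺ degrees of error, i.e. 0.5 × 10⁻ᴺ × 111699 m.
Setting 55849.5 × 10⁻ᴺ ≤ 256 gives 10ᴺ ≥ 218.2, i.e. N ≥ 2.34.
N = 2 would give 558 m (too coarse); N = 3 gives 55.8 m ≤ 256 m.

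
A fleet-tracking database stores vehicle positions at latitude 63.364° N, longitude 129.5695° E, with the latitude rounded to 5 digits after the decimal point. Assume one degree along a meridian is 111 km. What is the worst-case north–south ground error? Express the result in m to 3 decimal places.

0.555 m

Rounding to 5 decimal places leaves the latitude within ±5e-06° of the true value.
Along the meridian that is 5e-06° × 111000 m/° = 0.555 m.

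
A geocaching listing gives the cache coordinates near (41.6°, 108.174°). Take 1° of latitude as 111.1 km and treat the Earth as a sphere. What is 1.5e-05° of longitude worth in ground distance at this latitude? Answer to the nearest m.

One degree of longitude here spans 111100 × cos 41.6° = 111100 × 0.7478 ≈ 83080.4 m; 1.5e-05° of that is 1.24621 m.

1 m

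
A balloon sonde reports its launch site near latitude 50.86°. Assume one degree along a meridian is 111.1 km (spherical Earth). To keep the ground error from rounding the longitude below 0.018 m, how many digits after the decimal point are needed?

7

At 50.86° one degree of longitude covers 111100 × cos 50.86° ≈ 111100 × 0.6312 ≈ 70128.3 m.
With N decimal places the half-ulp bound is 0.5·10⁻ᴺ°, or 0.5·10⁻ᴺ × 70128.3 m on the ground.
Setting 35064.1 × 10⁻ᴺ ≤ 0.018 gives 10ᴺ ≥ 1.948e+06, i.e. N ≥ 6.29.
At 6 places the error can reach 0.0351 m, but 7 places keeps it to 0.00351 m.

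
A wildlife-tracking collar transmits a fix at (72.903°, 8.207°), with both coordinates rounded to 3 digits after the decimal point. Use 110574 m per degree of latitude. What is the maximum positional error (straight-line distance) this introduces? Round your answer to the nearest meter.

Rounding to 3 decimal places leaves each coordinate within ±0.0005° of the true value.
Latitude error → 0.0005 × 110574 = 55.287 m along the meridian.
E–W at 72.903°: 0.0005° × 110574 × cos 72.903° = 0.0005 × 110574 × 0.2940 ≈ 16.2538 m.
The two errors are perpendicular, so the maximum displacement is √(55.287² + 16.2538²) ≈ 57.6267 m.

58 meters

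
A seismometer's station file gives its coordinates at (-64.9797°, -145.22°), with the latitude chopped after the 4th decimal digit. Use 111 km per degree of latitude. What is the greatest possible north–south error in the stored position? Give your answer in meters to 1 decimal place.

Truncating at 4 decimal places can drop up to a full unit in the last place, so the latitude may be off by as much as 0.0001°.
North–south distance: 0.0001° × 111000 m/° = 11.1 m.

11.1 meters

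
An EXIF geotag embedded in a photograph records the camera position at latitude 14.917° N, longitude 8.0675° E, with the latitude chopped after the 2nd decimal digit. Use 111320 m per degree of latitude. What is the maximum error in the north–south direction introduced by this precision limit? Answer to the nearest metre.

1113 metres

Truncating at 2 decimal places can drop up to a full unit in the last place, so the latitude may be off by as much as 0.01°.
Along the meridian that is 0.01° × 111320 m/° = 1113.2 m.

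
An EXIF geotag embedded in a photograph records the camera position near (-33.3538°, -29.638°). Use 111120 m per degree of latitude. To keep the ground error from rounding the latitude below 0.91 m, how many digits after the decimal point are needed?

One degree of latitude covers 111120 m.
With N decimal places the half-ulp bound is 0.5·10⁻ᴺ°, or 0.5·10⁻ᴺ × 111120 m on the ground.
Need 0.5 × 111120 × 10⁻ᴺ ≤ 0.91 → 10⁻ᴺ ≤ 1.638e-05, so N ≥ 4.79.
So 5 decimal places suffice (0.556 m); 4 would allow up to 5.56 m.

5 decimal places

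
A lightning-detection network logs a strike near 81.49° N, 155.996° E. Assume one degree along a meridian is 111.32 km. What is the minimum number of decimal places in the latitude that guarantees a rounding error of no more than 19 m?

One degree of latitude covers 111320 m.
Rounding to N decimal places gives at most 0.5 × 10⁻ᴺ degrees of error, i.e. 0.5 × 10⁻ᴺ × 111320 m.
Setting 55660 × 10⁻ᴺ ≤ 19 gives 10ᴺ ≥ 2929, i.e. N ≥ 3.47.
So 4 decimal places suffice (5.57 m); 3 would allow up to 55.7 m.

4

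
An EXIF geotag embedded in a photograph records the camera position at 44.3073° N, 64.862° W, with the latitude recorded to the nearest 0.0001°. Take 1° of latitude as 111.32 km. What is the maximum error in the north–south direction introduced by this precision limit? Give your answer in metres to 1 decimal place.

Rounding to 4 decimal places leaves the latitude within ±5e-05° of the true value.
So the N–S error is at most 5e-05 × 111320 = 5.566 m.

5.6 metres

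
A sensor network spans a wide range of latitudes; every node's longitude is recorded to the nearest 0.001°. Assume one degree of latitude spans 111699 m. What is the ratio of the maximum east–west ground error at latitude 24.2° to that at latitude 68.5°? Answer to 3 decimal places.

Rounding to 3 decimal places leaves the longitude within ±0.0005° of the true value.
At 24.2°: 0.0005° × 111699 × cos 24.2° = 0.0005 × 111699 × 0.9121 ≈ 50.941 m.
Error at 68.5° = 0.0005° × 111699 × cos 68.5° ≈ 55.849 × 0.3665 = 20.469 m.
The ratio reduces to cos 24.2° / cos 68.5° = 0.9121/0.3665 ≈ 2.4887.

2.489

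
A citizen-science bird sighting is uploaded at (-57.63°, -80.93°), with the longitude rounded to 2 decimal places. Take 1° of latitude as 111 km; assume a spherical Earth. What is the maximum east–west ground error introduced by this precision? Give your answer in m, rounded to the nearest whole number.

297 m

Rounding to 2 decimal places leaves the longitude within ±0.005° of the true value.
Parallels shrink by cos φ, so at 57.63° a degree of longitude is 111000 × 0.5354 ≈ 59427.7 m.
So at most 0.005° × 59427.7 ≈ 297.138 m east–west.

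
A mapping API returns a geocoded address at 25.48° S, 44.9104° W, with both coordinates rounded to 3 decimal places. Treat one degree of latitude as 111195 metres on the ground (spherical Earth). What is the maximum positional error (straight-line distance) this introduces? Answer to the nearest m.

75 m

Rounding to 3 decimal places leaves each coordinate within ±0.0005° of the true value.
N–S: 0.0005° × 111195 m/° = 55.5975 m.
Longitude error → 0.0005 × 111195 × cos 25.48° = 0.0005 × 111195 × 0.9027 ≈ 50.1898 m.
Combining orthogonally: (55.5975² + 50.1898²)^½ ≈ 74.9006 m.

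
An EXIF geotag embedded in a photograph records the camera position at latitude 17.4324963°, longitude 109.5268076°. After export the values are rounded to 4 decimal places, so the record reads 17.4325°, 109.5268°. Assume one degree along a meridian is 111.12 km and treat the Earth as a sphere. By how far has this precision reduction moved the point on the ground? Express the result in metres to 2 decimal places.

0.90 metres

Δlat = 17.4324963 − 17.4325 = -0.0000037°; Δlon = 109.5268076 − 109.5268 = +0.0000076°.
N–S: -0.0000037° × 111120 m/° = -0.411144 m.
E–W at 17.4325°: 0.0000076° × 111120 × cos 17.4325° = 0.0000076 × 111120 × 0.9541 ≈ 0.805724 m.
Hypotenuse of the two orthogonal shifts: √(0.411144² + 0.805724²) = 0.904561 m.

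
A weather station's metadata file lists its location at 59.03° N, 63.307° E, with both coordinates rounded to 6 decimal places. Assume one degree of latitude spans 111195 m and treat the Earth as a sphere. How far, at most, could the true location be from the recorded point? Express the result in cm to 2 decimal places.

Rounding to 6 decimal places leaves each coordinate within ±5e-07° of the true value.
Latitude error → 5e-07 × 111195 = 0.0555975 m along the meridian.
Longitude error → 5e-07 × 111195 × cos 59.03° = 5e-07 × 111195 × 0.5146 ≈ 0.0286099 m.
The two errors are perpendicular, so the maximum displacement is √(0.0555975² + 0.0286099²) ≈ 0.0625268 m.
That is 0.0625268 m = 6.2527 cm.

6.25 cm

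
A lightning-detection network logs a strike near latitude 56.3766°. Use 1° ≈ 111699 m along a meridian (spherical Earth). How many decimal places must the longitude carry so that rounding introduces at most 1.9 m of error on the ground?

5 decimal places

At 56.3766° one degree of longitude covers 111699 × cos 56.3766° ≈ 111699 × 0.5537 ≈ 61851.3 m.
With N decimal places the half-ulp bound is 0.5·10⁻ᴺ°, or 0.5·10⁻ᴺ × 61851.3 m on the ground.
Need 0.5 × 61851.3 × 10⁻ᴺ ≤ 1.9 → 10⁻ᴺ ≤ 6.144e-05, so N ≥ 4.21.
N = 4 would give 3.09 m (too coarse); N = 5 gives 0.309 m ≤ 1.9 m.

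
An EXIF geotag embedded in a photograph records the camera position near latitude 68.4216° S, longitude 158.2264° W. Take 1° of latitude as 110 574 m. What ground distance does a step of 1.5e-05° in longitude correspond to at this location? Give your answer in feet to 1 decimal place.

1.5e-05° of longitude at 68.4216° is 1.5e-05 × 110574 × cos 68.4216° ≈ 1.5e-05 × 40666.2 = 0.609994 m.
Converting: 0.609994 m × 3.2808 ft/m ≈ 2.0013 ft.

2.0 feet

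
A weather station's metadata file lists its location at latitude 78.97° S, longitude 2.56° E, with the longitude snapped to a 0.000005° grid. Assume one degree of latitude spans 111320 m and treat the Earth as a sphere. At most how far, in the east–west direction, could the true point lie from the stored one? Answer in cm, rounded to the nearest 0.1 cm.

5.3 cm

With a 0.000005° grid the true value lies within half a step, ±0.000005°/2 = ±2.5e-06°, of the stored one.
At latitude 78.97° a degree of longitude spans 111320 m × cos 78.97° = 111320 × 0.1913 ≈ 21298.1 m.
Maximum E–W displacement: 2.5e-06 × 21298.1 = 0.0532452 m.
That is 0.0532452 m = 5.3245 cm.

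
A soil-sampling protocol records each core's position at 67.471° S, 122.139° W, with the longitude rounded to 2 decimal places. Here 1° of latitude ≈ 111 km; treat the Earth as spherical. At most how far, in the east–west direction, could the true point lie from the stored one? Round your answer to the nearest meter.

213 meters

Rounding to 2 decimal places leaves the longitude within ±0.005° of the true value.
One degree of longitude at 67.471° is 111000 × cos 67.471° ≈ 111000 × 0.3832 = 42529.8 m.
So at most 0.005° × 42529.8 ≈ 212.649 m east–west.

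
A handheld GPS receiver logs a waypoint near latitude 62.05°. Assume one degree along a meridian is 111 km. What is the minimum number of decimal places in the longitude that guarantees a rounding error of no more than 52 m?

3 decimal places

At 62.05° one degree of longitude covers 111000 × cos 62.05° ≈ 111000 × 0.4687 ≈ 52025.8 m.
N decimal places → at most half a unit in the last place, 0.5 × 10⁻ᴺ° = 52025.8/2 × 10⁻ᴺ m.
Setting 26012.9 × 10⁻ᴺ ≤ 52 gives 10ᴺ ≥ 500.2, i.e. N ≥ 2.70.
So 3 decimal places suffice (26 m); 2 would allow up to 260 m.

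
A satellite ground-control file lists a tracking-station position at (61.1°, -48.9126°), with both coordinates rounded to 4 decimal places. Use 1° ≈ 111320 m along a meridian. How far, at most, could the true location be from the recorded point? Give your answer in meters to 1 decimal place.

6.2 meters

Rounding to 4 decimal places leaves each coordinate within ±5e-05° of the true value.
North–south component: 5e-05° × 111320 = 5.566 m.
Longitude error → 5e-05 × 111320 × cos 61.1° = 5e-05 × 111320 × 0.4833 ≈ 2.68995 m.
Combining orthogonally: (5.566² + 2.68995²)^½ ≈ 6.18192 m.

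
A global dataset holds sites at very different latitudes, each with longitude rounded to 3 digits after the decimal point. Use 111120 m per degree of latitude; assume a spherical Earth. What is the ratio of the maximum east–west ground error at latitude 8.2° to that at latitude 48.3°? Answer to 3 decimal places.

Rounding to 3 decimal places leaves the longitude within ±0.0005° of the true value.
Error at 8.2° = 0.0005° × 111120 × cos 8.2° ≈ 55.56 × 0.9898 = 54.992 m.
Error at 48.3° = 0.0005° × 111120 × cos 48.3° ≈ 55.56 × 0.6652 = 36.96 m.
The ratio reduces to cos 8.2° / cos 48.3° = 0.9898/0.6652 ≈ 1.4879.

1.488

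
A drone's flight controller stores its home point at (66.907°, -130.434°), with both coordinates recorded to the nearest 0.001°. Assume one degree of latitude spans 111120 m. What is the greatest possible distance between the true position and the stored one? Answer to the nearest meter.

Rounding to 3 decimal places leaves each coordinate within ±0.0005° of the true value.
N–S: 0.0005° × 111120 m/° = 55.56 m.
East–west component at 66.907°: 0.0005° × 111120 × cos 66.907° ≈ 0.0005 × 43584 ≈ 21.792 m.
The two errors are perpendicular, so the maximum displacement is √(55.56² + 21.792²) ≈ 59.6809 m.

60 meters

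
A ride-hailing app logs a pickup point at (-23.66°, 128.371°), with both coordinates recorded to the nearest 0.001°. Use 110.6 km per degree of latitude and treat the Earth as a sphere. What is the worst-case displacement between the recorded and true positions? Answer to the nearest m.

75 m

Rounding to 3 decimal places leaves each coordinate within ±0.0005° of the true value.
North–south component: 0.0005° × 110600 = 55.3 m.
E–W at 23.66°: 0.0005° × 110600 × cos 23.66° = 0.0005 × 110600 × 0.9159 ≈ 50.6516 m.
The two errors are perpendicular, so the maximum displacement is √(55.3² + 50.6516²) ≈ 74.9912 m.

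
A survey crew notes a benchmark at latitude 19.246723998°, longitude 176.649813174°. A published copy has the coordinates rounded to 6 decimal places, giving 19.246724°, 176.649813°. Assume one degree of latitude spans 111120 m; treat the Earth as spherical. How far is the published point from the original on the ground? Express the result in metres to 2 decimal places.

The latitude changed by -0.000000002° and the longitude by +0.000000174°.
North–south shift: -0.000000002 × 111120 = -0.00022224 m.
E–W at 19.2467°: 0.000000174° × 111120 × cos 19.2467° = 0.000000174 × 111120 × 0.9441 ≈ 0.0182542 m.
Hypotenuse of the two orthogonal shifts: √(0.00022224² + 0.0182542²) = 0.0182556 m.

0.02 metres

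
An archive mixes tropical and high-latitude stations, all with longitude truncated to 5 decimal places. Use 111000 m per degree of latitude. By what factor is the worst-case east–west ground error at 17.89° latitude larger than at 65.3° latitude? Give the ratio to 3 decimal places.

Truncating at 5 decimal places can drop up to a full unit in the last place, so the longitude may be off by as much as 1e-05°.
At 17.89°: 1e-05° × 111000 × cos 17.89° = 1e-05 × 111000 × 0.9516 ≈ 1.0563 m.
Error at 65.3° = 1e-05° × 111000 × cos 65.3° ≈ 1.11 × 0.4179 = 0.46383 m.
The ratio reduces to cos 17.89° / cos 65.3° = 0.9516/0.4179 ≈ 2.2774.

2.277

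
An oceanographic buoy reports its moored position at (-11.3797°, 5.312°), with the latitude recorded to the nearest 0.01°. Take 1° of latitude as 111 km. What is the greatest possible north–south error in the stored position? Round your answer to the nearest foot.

1821 feet

Rounding to 2 decimal places leaves the latitude within ±0.005° of the true value.
North–south distance: 0.005° × 111000 m/° = 555 m.
In feet: 555 m ÷ 0.3048 ≈ 1820.9 ft.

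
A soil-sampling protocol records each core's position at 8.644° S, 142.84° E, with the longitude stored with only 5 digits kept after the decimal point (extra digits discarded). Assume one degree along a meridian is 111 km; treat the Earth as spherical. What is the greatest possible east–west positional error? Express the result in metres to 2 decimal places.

1.10 metres

Truncating at 5 decimal places can drop up to a full unit in the last place, so the longitude may be off by as much as 1e-05°.
Parallels shrink by cos φ, so at 8.644° a degree of longitude is 111000 × 0.9886 ≈ 109739 m.
East–west error: 1e-05° × 109739 m/° ≈ 1.09739 m.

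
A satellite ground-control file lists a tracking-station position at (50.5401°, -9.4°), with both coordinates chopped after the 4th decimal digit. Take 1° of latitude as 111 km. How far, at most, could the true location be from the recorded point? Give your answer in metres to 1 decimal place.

Truncating at 4 decimal places can drop up to a full unit in the last place, so each coordinate may be off by as much as 0.0001°.
North–south component: 0.0001° × 111000 = 11.1 m.
East–west component at 50.5401°: 0.0001° × 111000 × cos 50.5401° ≈ 0.0001 × 70544.7 ≈ 7.05447 m.
Worst case both components are at the extreme and orthogonal: √(11.1² + 7.05447²) ≈ 13.152 m.

13.2 metres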